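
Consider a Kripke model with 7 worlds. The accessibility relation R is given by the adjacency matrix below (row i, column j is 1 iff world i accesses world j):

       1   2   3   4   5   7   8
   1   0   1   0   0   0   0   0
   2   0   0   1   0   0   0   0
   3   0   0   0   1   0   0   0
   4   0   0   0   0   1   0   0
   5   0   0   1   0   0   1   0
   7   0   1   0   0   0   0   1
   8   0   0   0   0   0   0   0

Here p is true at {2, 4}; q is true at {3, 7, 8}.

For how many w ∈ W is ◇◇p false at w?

1: successors {2}; ◇p there: 2:F. ✗
2: successors {3}; ◇p there: 3:T. ✓
3: successors {4}; ◇p there: 4:F. ✗
4: successors {5}; ◇p there: 5:F. ✗
5: successors {3, 7}; ◇p there: 3:T, 7:T. ✓
7: successors {2, 8}; ◇p there: 2:F, 8:F. ✗
8: no successors, so ◇◇p fails. ✗
Satisfying worlds: {2, 5}.
So ◇◇p fails at the other 5 worlds.

5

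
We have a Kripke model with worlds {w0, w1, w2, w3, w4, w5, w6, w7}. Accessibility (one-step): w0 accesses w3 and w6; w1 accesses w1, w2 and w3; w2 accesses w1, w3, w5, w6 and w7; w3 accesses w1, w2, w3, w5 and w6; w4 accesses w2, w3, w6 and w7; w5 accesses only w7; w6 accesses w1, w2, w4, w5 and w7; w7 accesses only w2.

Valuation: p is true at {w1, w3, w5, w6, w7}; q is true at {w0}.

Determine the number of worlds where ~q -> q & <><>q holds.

1

w0: ~q is F, q & <><>q is F. ✓
w1: ~q is T, q & <><>q is F. ✗
w2: ~q is T, q & <><>q is F. ✗
w3: ~q is T, q & <><>q is F. ✗
w4: ~q is T, q & <><>q is F. ✗
w5: ~q is T, q & <><>q is F. ✗
w6: ~q is T, q & <><>q is F. ✗
w7: ~q is T, q & <><>q is F. ✗
Satisfying worlds: {w0}.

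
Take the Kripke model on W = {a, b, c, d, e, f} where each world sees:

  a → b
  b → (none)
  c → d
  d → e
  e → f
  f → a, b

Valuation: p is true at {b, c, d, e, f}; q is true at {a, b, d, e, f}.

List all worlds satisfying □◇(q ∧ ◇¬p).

a: successors {b}; ◇(q ∧ ◇¬p) there: b:F. ✗
b: no successors, so □◇(q ∧ ◇¬p) holds vacuously. ✓
c: successors {d}; ◇(q ∧ ◇¬p) there: d:F. ✗
d: successors {e}; ◇(q ∧ ◇¬p) there: e:T. ✓
e: successors {f}; ◇(q ∧ ◇¬p) there: f:F. ✗
f: successors {a, b}; ◇(q ∧ ◇¬p) there: a:F, b:F. ✗

{b, d}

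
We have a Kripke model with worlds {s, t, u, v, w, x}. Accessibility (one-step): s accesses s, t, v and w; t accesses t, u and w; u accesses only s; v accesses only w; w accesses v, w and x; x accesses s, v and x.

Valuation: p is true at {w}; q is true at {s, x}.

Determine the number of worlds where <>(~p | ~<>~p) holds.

5

s: successors {s, t, v, w}; ~p | ~<>~p there: s:T, t:T, v:T, w:F. ✓
t: successors {t, u, w}; ~p | ~<>~p there: t:T, u:T, w:F. ✓
u: successors {s}; ~p | ~<>~p there: s:T. ✓
v: successors {w}; ~p | ~<>~p there: w:F. ✗
w: successors {v, w, x}; ~p | ~<>~p there: v:T, w:F, x:T. ✓
x: successors {s, v, x}; ~p | ~<>~p there: s:T, v:T, x:T. ✓
Satisfying worlds: {s, t, u, w, x}.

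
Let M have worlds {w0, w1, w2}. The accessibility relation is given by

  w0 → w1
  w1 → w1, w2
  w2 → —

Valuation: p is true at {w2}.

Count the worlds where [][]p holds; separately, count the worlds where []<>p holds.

1 and 2

For [][]p:
w0: successors {w1}; []p there: w1:F. ✗
w1: successors {w1, w2}; []p there: w1:F, w2:T. ✗
w2: no successors, so [][]p holds vacuously. ✓
— 1 world.
For []<>p:
w0: successors {w1}; <>p there: w1:T. ✓
w1: successors {w1, w2}; <>p there: w1:T, w2:F. ✗
w2: no successors, so []<>p holds vacuously. ✓
— 2 worlds.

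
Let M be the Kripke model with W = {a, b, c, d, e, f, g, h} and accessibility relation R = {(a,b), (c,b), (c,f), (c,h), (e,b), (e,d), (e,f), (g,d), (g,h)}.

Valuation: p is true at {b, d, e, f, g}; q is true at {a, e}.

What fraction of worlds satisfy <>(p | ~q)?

1/2

a: successors {b}; p | ~q there: b:T. ✓
b: no successors, so <>(p | ~q) fails. ✗
c: successors {b, f, h}; p | ~q there: b:T, f:T, h:T. ✓
d: no successors, so <>(p | ~q) fails. ✗
e: successors {b, d, f}; p | ~q there: b:T, d:T, f:T. ✓
f: no successors, so <>(p | ~q) fails. ✗
g: successors {d, h}; p | ~q there: d:T, h:T. ✓
h: no successors, so <>(p | ~q) fails. ✗
That's 4 of 8 worlds, so 4/8 = 1/2.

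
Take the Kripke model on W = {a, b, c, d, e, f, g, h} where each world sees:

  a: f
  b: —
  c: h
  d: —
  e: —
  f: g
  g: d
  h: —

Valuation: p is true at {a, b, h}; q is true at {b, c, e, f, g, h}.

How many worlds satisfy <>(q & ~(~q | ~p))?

a: successors {f}; q & ~(~q | ~p) there: f:F. ✗
b: no successors, so <>(q & ~(~q | ~p)) fails. ✗
c: successors {h}; q & ~(~q | ~p) there: h:T. ✓
d: no successors, so <>(q & ~(~q | ~p)) fails. ✗
e: no successors, so <>(q & ~(~q | ~p)) fails. ✗
f: successors {g}; q & ~(~q | ~p) there: g:F. ✗
g: successors {d}; q & ~(~q | ~p) there: d:F. ✗
h: no successors, so <>(q & ~(~q | ~p)) fails. ✗
Satisfying worlds: {c}.

1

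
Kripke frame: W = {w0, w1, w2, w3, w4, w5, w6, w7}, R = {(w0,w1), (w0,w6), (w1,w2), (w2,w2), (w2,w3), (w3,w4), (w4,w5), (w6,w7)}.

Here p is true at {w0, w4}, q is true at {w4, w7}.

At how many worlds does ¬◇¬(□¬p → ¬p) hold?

w0: ◇¬(□¬p → ¬p) is F. ✓
w1: ◇¬(□¬p → ¬p) is F. ✓
w2: ◇¬(□¬p → ¬p) is F. ✓
w3: ◇¬(□¬p → ¬p) is T. ✗
w4: ◇¬(□¬p → ¬p) is F. ✓
w5: ◇¬(□¬p → ¬p) is F. ✓
w6: ◇¬(□¬p → ¬p) is F. ✓
w7: ◇¬(□¬p → ¬p) is F. ✓
Satisfying worlds: {w0, w1, w2, w4, w5, w6, w7}.

7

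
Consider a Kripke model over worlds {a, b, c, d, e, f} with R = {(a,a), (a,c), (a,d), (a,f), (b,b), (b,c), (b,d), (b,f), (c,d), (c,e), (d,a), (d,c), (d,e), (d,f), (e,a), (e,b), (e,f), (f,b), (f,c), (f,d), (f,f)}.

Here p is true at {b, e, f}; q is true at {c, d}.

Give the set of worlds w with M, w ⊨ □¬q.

a: successors {a, c, d, f}; ¬q there: a:T, c:F, d:F, f:T. ✗
b: successors {b, c, d, f}; ¬q there: b:T, c:F, d:F, f:T. ✗
c: successors {d, e}; ¬q there: d:F, e:T. ✗
d: successors {a, c, e, f}; ¬q there: a:T, c:F, e:T, f:T. ✗
e: successors {a, b, f}; ¬q there: a:T, b:T, f:T. ✓
f: successors {b, c, d, f}; ¬q there: b:T, c:F, d:F, f:T. ✗

{e}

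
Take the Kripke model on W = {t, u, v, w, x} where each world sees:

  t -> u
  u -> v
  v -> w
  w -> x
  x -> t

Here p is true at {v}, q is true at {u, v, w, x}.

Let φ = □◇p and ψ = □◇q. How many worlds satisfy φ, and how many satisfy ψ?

For □◇p:
t: successors {u}; ◇p there: u:T. ✓
u: successors {v}; ◇p there: v:F. ✗
v: successors {w}; ◇p there: w:F. ✗
w: successors {x}; ◇p there: x:F. ✗
x: successors {t}; ◇p there: t:F. ✗
— 1 world.
For □◇q:
t: successors {u}; ◇q there: u:T. ✓
u: successors {v}; ◇q there: v:T. ✓
v: successors {w}; ◇q there: w:T. ✓
w: successors {x}; ◇q there: x:F. ✗
x: successors {t}; ◇q there: t:T. ✓
— 4 worlds.

1 and 4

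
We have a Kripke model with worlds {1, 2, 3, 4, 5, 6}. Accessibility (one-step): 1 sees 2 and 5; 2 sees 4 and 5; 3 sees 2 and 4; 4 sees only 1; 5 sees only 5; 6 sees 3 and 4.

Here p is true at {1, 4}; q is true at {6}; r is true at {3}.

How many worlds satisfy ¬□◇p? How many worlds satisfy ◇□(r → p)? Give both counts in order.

4 and 6

For ¬□◇p:
1: □◇p is F. ✓
2: □◇p is F. ✓
3: □◇p is T. ✗
4: □◇p is F. ✓
5: □◇p is F. ✓
6: □◇p is T. ✗
— 4 worlds.
For ◇□(r → p):
1: successors {2, 5}; □(r → p) there: 2:T, 5:T. ✓
2: successors {4, 5}; □(r → p) there: 4:T, 5:T. ✓
3: successors {2, 4}; □(r → p) there: 2:T, 4:T. ✓
4: successors {1}; □(r → p) there: 1:T. ✓
5: successors {5}; □(r → p) there: 5:T. ✓
6: successors {3, 4}; □(r → p) there: 3:T, 4:T. ✓
— 6 worlds.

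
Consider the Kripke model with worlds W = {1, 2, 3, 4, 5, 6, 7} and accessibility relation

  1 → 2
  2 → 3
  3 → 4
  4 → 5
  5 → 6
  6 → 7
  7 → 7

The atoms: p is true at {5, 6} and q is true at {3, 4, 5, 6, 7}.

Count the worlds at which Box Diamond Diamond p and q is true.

1: Box Diamond Diamond p is F, q is F. ✗
2: Box Diamond Diamond p is T, q is F. ✗
3: Box Diamond Diamond p is T, q is T. ✓
4: Box Diamond Diamond p is F, q is T. ✗
5: Box Diamond Diamond p is F, q is T. ✗
6: Box Diamond Diamond p is F, q is T. ✗
7: Box Diamond Diamond p is F, q is T. ✗
Satisfying worlds: {3}.

1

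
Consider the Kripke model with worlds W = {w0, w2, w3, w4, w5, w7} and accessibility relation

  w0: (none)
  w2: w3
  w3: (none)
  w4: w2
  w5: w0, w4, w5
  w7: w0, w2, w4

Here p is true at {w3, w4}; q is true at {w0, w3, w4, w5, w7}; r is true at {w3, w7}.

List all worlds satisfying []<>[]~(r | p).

{w0, w3, w4}

w0: no successors, so []<>[]~(r | p) holds vacuously. ✓
w2: successors {w3}; <>[]~(r | p) there: w3:F. ✗
w3: no successors, so []<>[]~(r | p) holds vacuously. ✓
w4: successors {w2}; <>[]~(r | p) there: w2:T. ✓
w5: successors {w0, w4, w5}; <>[]~(r | p) there: w0:F, w4:F, w5:T. ✗
w7: successors {w0, w2, w4}; <>[]~(r | p) there: w0:F, w2:T, w4:F. ✗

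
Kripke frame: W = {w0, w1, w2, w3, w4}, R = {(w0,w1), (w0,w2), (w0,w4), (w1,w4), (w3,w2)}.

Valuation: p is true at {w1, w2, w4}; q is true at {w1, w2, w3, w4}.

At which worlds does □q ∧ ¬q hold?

{w0}

w0: □q is T, ¬q is T. ✓
w1: □q is T, ¬q is F. ✗
w2: □q is T, ¬q is F. ✗
w3: □q is T, ¬q is F. ✗
w4: □q is T, ¬q is F. ✗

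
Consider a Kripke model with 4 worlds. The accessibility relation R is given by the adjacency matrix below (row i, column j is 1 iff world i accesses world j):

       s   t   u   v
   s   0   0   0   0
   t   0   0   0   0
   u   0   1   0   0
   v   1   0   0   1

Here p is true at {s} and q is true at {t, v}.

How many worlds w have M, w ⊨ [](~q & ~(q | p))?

2

s: no successors, so [](~q & ~(q | p)) holds vacuously. ✓
t: no successors, so [](~q & ~(q | p)) holds vacuously. ✓
u: successors {t}; ~q & ~(q | p) there: t:F. ✗
v: successors {s, v}; ~q & ~(q | p) there: s:F, v:F. ✗
Satisfying worlds: {s, t}.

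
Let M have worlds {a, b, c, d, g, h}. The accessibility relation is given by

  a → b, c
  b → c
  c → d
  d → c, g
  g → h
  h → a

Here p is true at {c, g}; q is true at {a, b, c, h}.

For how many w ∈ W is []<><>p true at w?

3

a: successors {b, c}; <><>p there: b:F, c:T. ✗
b: successors {c}; <><>p there: c:T. ✓
c: successors {d}; <><>p there: d:F. ✗
d: successors {c, g}; <><>p there: c:T, g:F. ✗
g: successors {h}; <><>p there: h:T. ✓
h: successors {a}; <><>p there: a:T. ✓
Satisfying worlds: {b, g, h}.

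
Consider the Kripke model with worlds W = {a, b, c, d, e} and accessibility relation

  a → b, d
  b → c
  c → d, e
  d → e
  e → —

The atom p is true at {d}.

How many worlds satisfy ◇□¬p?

a: successors {b, d}; □¬p there: b:T, d:T. ✓
b: successors {c}; □¬p there: c:F. ✗
c: successors {d, e}; □¬p there: d:T, e:T. ✓
d: successors {e}; □¬p there: e:T. ✓
e: no successors, so ◇□¬p fails. ✗
Satisfying worlds: {a, c, d}.

3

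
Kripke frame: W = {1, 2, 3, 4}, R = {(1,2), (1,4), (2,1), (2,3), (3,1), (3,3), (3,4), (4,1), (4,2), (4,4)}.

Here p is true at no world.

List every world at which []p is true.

1: successors {2, 4}; p there: 2:F, 4:F. ✗
2: successors {1, 3}; p there: 1:F, 3:F. ✗
3: successors {1, 3, 4}; p there: 1:F, 3:F, 4:F. ✗
4: successors {1, 2, 4}; p there: 1:F, 2:F, 4:F. ✗

∅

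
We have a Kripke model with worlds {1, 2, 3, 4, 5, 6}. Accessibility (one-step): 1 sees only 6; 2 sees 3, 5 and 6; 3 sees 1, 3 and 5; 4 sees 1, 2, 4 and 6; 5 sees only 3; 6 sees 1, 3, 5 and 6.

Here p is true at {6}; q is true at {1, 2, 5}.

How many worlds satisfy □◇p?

2

1: successors {6}; ◇p there: 6:T. ✓
2: successors {3, 5, 6}; ◇p there: 3:F, 5:F, 6:T. ✗
3: successors {1, 3, 5}; ◇p there: 1:T, 3:F, 5:F. ✗
4: successors {1, 2, 4, 6}; ◇p there: 1:T, 2:T, 4:T, 6:T. ✓
5: successors {3}; ◇p there: 3:F. ✗
6: successors {1, 3, 5, 6}; ◇p there: 1:T, 3:F, 5:F, 6:T. ✗
Satisfying worlds: {1, 4}.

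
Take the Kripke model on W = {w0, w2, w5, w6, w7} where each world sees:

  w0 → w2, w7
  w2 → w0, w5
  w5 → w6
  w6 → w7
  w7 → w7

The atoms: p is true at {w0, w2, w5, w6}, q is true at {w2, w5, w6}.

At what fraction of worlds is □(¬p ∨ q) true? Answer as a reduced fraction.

4/5

w0: successors {w2, w7}; ¬p ∨ q there: w2:T, w7:T. ✓
w2: successors {w0, w5}; ¬p ∨ q there: w0:F, w5:T. ✗
w5: successors {w6}; ¬p ∨ q there: w6:T. ✓
w6: successors {w7}; ¬p ∨ q there: w7:T. ✓
w7: successors {w7}; ¬p ∨ q there: w7:T. ✓
That's 4 of 5 worlds, so 4/5.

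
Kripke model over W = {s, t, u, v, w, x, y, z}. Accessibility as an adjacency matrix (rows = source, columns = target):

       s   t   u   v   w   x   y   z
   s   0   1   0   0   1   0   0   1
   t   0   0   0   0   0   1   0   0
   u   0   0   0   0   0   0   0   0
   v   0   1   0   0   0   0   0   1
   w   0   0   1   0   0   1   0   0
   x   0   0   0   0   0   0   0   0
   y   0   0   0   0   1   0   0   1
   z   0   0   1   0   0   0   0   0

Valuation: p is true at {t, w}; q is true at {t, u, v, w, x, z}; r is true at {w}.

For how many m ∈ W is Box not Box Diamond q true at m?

s: successors {t, w, z}; not Box Diamond q there: t:T, w:T, z:T. ✓
t: successors {x}; not Box Diamond q there: x:F. ✗
u: no successors, so Box not Box Diamond q holds vacuously. ✓
v: successors {t, z}; not Box Diamond q there: t:T, z:T. ✓
w: successors {u, x}; not Box Diamond q there: u:F, x:F. ✗
x: no successors, so Box not Box Diamond q holds vacuously. ✓
y: successors {w, z}; not Box Diamond q there: w:T, z:T. ✓
z: successors {u}; not Box Diamond q there: u:F. ✗
Satisfying worlds: {s, u, v, x, y}.

5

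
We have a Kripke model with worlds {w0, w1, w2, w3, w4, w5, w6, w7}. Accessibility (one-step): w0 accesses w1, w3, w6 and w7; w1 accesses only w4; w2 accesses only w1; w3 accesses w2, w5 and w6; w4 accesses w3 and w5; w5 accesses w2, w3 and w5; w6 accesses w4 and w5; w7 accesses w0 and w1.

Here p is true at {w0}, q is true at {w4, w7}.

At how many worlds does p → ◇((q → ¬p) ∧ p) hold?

w0: p is T, ◇((q → ¬p) ∧ p) is F. ✗
w1: p is F, ◇((q → ¬p) ∧ p) is F. ✓
w2: p is F, ◇((q → ¬p) ∧ p) is F. ✓
w3: p is F, ◇((q → ¬p) ∧ p) is F. ✓
w4: p is F, ◇((q → ¬p) ∧ p) is F. ✓
w5: p is F, ◇((q → ¬p) ∧ p) is F. ✓
w6: p is F, ◇((q → ¬p) ∧ p) is F. ✓
w7: p is F, ◇((q → ¬p) ∧ p) is T. ✓
Satisfying worlds: {w1, w2, w3, w4, w5, w6, w7}.

7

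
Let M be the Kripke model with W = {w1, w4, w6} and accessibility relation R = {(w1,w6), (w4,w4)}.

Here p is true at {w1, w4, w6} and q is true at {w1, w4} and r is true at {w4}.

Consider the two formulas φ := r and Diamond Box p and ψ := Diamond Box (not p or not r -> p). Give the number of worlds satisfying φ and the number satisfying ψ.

1 and 2

For r and Diamond Box p:
w1: r is F, Diamond Box p is T. ✗
w4: r is T, Diamond Box p is T. ✓
w6: r is F, Diamond Box p is F. ✗
— 1 world.
For Diamond Box (not p or not r -> p):
w1: successors {w6}; Box (not p or not r -> p) there: w6:T. ✓
w4: successors {w4}; Box (not p or not r -> p) there: w4:T. ✓
w6: no successors, so Diamond Box (not p or not r -> p) fails. ✗
— 2 worlds.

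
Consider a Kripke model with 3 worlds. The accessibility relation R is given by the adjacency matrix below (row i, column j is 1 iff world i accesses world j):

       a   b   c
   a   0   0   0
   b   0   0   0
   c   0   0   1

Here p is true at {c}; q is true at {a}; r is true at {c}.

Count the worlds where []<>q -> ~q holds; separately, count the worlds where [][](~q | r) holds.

2 and 3

For []<>q -> ~q:
a: []<>q is T, ~q is F. ✗
b: []<>q is T, ~q is T. ✓
c: []<>q is F, ~q is T. ✓
— 2 worlds.
For [][](~q | r):
a: no successors, so [][](~q | r) holds vacuously. ✓
b: no successors, so [][](~q | r) holds vacuously. ✓
c: successors {c}; [](~q | r) there: c:T. ✓
— 3 worlds.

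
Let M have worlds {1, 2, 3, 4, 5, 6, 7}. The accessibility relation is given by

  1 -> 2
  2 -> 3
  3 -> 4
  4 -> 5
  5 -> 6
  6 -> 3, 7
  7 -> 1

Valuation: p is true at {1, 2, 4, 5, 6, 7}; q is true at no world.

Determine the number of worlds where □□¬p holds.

1

1: successors {2}; □¬p there: 2:T. ✓
2: successors {3}; □¬p there: 3:F. ✗
3: successors {4}; □¬p there: 4:F. ✗
4: successors {5}; □¬p there: 5:F. ✗
5: successors {6}; □¬p there: 6:F. ✗
6: successors {3, 7}; □¬p there: 3:F, 7:F. ✗
7: successors {1}; □¬p there: 1:F. ✗
Satisfying worlds: {1}.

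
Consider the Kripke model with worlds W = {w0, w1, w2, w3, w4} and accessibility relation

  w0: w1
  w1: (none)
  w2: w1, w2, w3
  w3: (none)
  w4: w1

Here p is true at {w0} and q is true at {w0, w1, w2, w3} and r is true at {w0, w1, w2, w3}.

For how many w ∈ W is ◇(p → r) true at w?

w0: successors {w1}; p → r there: w1:T. ✓
w1: no successors, so ◇(p → r) fails. ✗
w2: successors {w1, w2, w3}; p → r there: w1:T, w2:T, w3:T. ✓
w3: no successors, so ◇(p → r) fails. ✗
w4: successors {w1}; p → r there: w1:T. ✓
Satisfying worlds: {w0, w2, w4}.

3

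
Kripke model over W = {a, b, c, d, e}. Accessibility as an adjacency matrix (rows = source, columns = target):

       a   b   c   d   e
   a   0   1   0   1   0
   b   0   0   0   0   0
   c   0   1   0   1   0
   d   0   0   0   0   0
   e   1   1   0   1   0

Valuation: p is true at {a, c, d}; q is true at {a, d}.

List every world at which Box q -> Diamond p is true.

{a, c, e}

a: Box q is F, Diamond p is T. ✓
b: Box q is T, Diamond p is F. ✗
c: Box q is F, Diamond p is T. ✓
d: Box q is T, Diamond p is F. ✗
e: Box q is F, Diamond p is T. ✓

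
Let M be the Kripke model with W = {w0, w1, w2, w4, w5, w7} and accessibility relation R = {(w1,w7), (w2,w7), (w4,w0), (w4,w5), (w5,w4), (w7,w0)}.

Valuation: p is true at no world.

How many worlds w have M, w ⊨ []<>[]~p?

w0: no successors, so []<>[]~p holds vacuously. ✓
w1: successors {w7}; <>[]~p there: w7:T. ✓
w2: successors {w7}; <>[]~p there: w7:T. ✓
w4: successors {w0, w5}; <>[]~p there: w0:F, w5:T. ✗
w5: successors {w4}; <>[]~p there: w4:T. ✓
w7: successors {w0}; <>[]~p there: w0:F. ✗
Satisfying worlds: {w0, w1, w2, w5}.

4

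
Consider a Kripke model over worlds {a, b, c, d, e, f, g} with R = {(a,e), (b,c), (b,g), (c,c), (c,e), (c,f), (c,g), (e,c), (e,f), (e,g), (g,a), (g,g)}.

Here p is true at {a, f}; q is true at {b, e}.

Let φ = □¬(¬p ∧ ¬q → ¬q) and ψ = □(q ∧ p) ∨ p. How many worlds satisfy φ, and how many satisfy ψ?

2 and 3

For □¬(¬p ∧ ¬q → ¬q):
a: successors {e}; ¬(¬p ∧ ¬q → ¬q) there: e:F. ✗
b: successors {c, g}; ¬(¬p ∧ ¬q → ¬q) there: c:F, g:F. ✗
c: successors {c, e, f, g}; ¬(¬p ∧ ¬q → ¬q) there: c:F, e:F, f:F, g:F. ✗
d: no successors, so □¬(¬p ∧ ¬q → ¬q) holds vacuously. ✓
e: successors {c, f, g}; ¬(¬p ∧ ¬q → ¬q) there: c:F, f:F, g:F. ✗
f: no successors, so □¬(¬p ∧ ¬q → ¬q) holds vacuously. ✓
g: successors {a, g}; ¬(¬p ∧ ¬q → ¬q) there: a:F, g:F. ✗
— 2 worlds.
For □(q ∧ p) ∨ p:
a: □(q ∧ p) is F, p is T. ✓
b: □(q ∧ p) is F, p is F. ✗
c: □(q ∧ p) is F, p is F. ✗
d: □(q ∧ p) is T, p is F. ✓
e: □(q ∧ p) is F, p is F. ✗
f: □(q ∧ p) is T, p is T. ✓
g: □(q ∧ p) is F, p is F. ✗
— 3 worlds.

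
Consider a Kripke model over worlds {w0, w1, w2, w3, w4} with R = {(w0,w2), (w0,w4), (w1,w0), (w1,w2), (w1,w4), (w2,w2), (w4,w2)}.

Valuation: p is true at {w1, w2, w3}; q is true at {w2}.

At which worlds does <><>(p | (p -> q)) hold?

{w0, w1, w2, w4}

w0: successors {w2, w4}; <>(p | (p -> q)) there: w2:T, w4:T. ✓
w1: successors {w0, w2, w4}; <>(p | (p -> q)) there: w0:T, w2:T, w4:T. ✓
w2: successors {w2}; <>(p | (p -> q)) there: w2:T. ✓
w3: no successors, so <><>(p | (p -> q)) fails. ✗
w4: successors {w2}; <>(p | (p -> q)) there: w2:T. ✓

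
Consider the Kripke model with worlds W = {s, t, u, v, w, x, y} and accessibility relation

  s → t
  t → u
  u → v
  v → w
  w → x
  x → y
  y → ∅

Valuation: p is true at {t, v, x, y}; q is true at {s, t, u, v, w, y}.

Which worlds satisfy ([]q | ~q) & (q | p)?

s: []q | ~q is T, q | p is T. ✓
t: []q | ~q is T, q | p is T. ✓
u: []q | ~q is T, q | p is T. ✓
v: []q | ~q is T, q | p is T. ✓
w: []q | ~q is F, q | p is T. ✗
x: []q | ~q is T, q | p is T. ✓
y: []q | ~q is T, q | p is T. ✓

{s, t, u, v, x, y}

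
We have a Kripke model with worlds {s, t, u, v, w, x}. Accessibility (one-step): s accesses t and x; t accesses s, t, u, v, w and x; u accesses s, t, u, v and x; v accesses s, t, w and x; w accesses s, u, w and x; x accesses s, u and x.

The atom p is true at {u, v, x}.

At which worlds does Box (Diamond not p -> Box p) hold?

∅

s: successors {t, x}; Diamond not p -> Box p there: t:F, x:F. ✗
t: successors {s, t, u, v, w, x}; Diamond not p -> Box p there: s:F, t:F, u:F, v:F, w:F, x:F. ✗
u: successors {s, t, u, v, x}; Diamond not p -> Box p there: s:F, t:F, u:F, v:F, x:F. ✗
v: successors {s, t, w, x}; Diamond not p -> Box p there: s:F, t:F, w:F, x:F. ✗
w: successors {s, u, w, x}; Diamond not p -> Box p there: s:F, u:F, w:F, x:F. ✗
x: successors {s, u, x}; Diamond not p -> Box p there: s:F, u:F, x:F. ✗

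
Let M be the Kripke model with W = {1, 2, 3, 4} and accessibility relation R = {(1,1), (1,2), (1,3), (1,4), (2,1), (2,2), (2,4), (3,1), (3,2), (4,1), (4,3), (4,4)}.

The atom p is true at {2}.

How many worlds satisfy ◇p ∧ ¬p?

2

1: ◇p is T, ¬p is T. ✓
2: ◇p is T, ¬p is F. ✗
3: ◇p is T, ¬p is T. ✓
4: ◇p is F, ¬p is T. ✗
Satisfying worlds: {1, 3}.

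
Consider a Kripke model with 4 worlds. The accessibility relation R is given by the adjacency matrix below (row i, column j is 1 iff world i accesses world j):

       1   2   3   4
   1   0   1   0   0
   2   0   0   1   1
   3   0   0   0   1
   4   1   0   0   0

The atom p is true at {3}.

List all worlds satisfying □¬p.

{1, 3, 4}

1: successors {2}; ¬p there: 2:T. ✓
2: successors {3, 4}; ¬p there: 3:F, 4:T. ✗
3: successors {4}; ¬p there: 4:T. ✓
4: successors {1}; ¬p there: 1:T. ✓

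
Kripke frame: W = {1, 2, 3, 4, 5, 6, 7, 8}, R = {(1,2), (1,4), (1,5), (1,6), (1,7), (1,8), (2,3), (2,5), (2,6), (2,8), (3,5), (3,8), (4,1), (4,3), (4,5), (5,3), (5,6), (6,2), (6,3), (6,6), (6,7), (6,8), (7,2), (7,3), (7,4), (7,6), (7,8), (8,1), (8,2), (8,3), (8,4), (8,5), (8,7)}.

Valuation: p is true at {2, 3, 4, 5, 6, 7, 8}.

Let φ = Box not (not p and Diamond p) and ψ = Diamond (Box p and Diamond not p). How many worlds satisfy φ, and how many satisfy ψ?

For Box not (not p and Diamond p):
1: successors {2, 4, 5, 6, 7, 8}; not (not p and Diamond p) there: 2:T, 4:T, 5:T, 6:T, 7:T, 8:T. ✓
2: successors {3, 5, 6, 8}; not (not p and Diamond p) there: 3:T, 5:T, 6:T, 8:T. ✓
3: successors {5, 8}; not (not p and Diamond p) there: 5:T, 8:T. ✓
4: successors {1, 3, 5}; not (not p and Diamond p) there: 1:F, 3:T, 5:T. ✗
5: successors {3, 6}; not (not p and Diamond p) there: 3:T, 6:T. ✓
6: successors {2, 3, 6, 7, 8}; not (not p and Diamond p) there: 2:T, 3:T, 6:T, 7:T, 8:T. ✓
7: successors {2, 3, 4, 6, 8}; not (not p and Diamond p) there: 2:T, 3:T, 4:T, 6:T, 8:T. ✓
8: successors {1, 2, 3, 4, 5, 7}; not (not p and Diamond p) there: 1:F, 2:T, 3:T, 4:T, 5:T, 7:T. ✗
— 6 worlds.
For Diamond (Box p and Diamond not p):
1: successors {2, 4, 5, 6, 7, 8}; Box p and Diamond not p there: 2:F, 4:F, 5:F, 6:F, 7:F, 8:F. ✗
2: successors {3, 5, 6, 8}; Box p and Diamond not p there: 3:F, 5:F, 6:F, 8:F. ✗
3: successors {5, 8}; Box p and Diamond not p there: 5:F, 8:F. ✗
4: successors {1, 3, 5}; Box p and Diamond not p there: 1:F, 3:F, 5:F. ✗
5: successors {3, 6}; Box p and Diamond not p there: 3:F, 6:F. ✗
6: successors {2, 3, 6, 7, 8}; Box p and Diamond not p there: 2:F, 3:F, 6:F, 7:F, 8:F. ✗
7: successors {2, 3, 4, 6, 8}; Box p and Diamond not p there: 2:F, 3:F, 4:F, 6:F, 8:F. ✗
8: successors {1, 2, 3, 4, 5, 7}; Box p and Diamond not p there: 1:F, 2:F, 3:F, 4:F, 5:F, 7:F. ✗
— 0 worlds.

6 and 0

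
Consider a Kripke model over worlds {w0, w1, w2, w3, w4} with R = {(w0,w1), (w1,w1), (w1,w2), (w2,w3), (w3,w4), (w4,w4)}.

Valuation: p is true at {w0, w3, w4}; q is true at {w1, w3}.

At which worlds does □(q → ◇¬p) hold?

w0: successors {w1}; q → ◇¬p there: w1:T. ✓
w1: successors {w1, w2}; q → ◇¬p there: w1:T, w2:T. ✓
w2: successors {w3}; q → ◇¬p there: w3:F. ✗
w3: successors {w4}; q → ◇¬p there: w4:T. ✓
w4: successors {w4}; q → ◇¬p there: w4:T. ✓

{w0, w1, w3, w4}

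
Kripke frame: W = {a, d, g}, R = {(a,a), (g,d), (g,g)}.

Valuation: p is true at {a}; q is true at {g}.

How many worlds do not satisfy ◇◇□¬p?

a: successors {a}; ◇□¬p there: a:F. ✗
d: no successors, so ◇◇□¬p fails. ✗
g: successors {d, g}; ◇□¬p there: d:F, g:T. ✓
Satisfying worlds: {g}.
So ◇◇□¬p fails at the other 2 worlds.

2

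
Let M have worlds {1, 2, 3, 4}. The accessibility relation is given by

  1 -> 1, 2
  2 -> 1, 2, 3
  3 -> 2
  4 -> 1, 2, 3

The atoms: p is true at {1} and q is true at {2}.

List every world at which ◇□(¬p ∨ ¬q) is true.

1: successors {1, 2}; □(¬p ∨ ¬q) there: 1:T, 2:T. ✓
2: successors {1, 2, 3}; □(¬p ∨ ¬q) there: 1:T, 2:T, 3:T. ✓
3: successors {2}; □(¬p ∨ ¬q) there: 2:T. ✓
4: successors {1, 2, 3}; □(¬p ∨ ¬q) there: 1:T, 2:T, 3:T. ✓

{1, 2, 3, 4}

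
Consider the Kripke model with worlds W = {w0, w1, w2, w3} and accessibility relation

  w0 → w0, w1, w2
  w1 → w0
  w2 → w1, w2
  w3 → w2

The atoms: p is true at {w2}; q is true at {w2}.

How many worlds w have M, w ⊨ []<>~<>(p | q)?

2

w0: successors {w0, w1, w2}; <>~<>(p | q) there: w0:T, w1:F, w2:T. ✗
w1: successors {w0}; <>~<>(p | q) there: w0:T. ✓
w2: successors {w1, w2}; <>~<>(p | q) there: w1:F, w2:T. ✗
w3: successors {w2}; <>~<>(p | q) there: w2:T. ✓
Satisfying worlds: {w1, w3}.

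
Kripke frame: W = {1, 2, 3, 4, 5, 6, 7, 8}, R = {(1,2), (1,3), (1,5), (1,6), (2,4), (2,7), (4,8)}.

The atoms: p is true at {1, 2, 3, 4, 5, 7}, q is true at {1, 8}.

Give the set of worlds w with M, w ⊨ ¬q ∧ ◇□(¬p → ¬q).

{2, 4}

1: ¬q is F, ◇□(¬p → ¬q) is T. ✗
2: ¬q is T, ◇□(¬p → ¬q) is T. ✓
3: ¬q is T, ◇□(¬p → ¬q) is F. ✗
4: ¬q is T, ◇□(¬p → ¬q) is T. ✓
5: ¬q is T, ◇□(¬p → ¬q) is F. ✗
6: ¬q is T, ◇□(¬p → ¬q) is F. ✗
7: ¬q is T, ◇□(¬p → ¬q) is F. ✗
8: ¬q is F, ◇□(¬p → ¬q) is F. ✗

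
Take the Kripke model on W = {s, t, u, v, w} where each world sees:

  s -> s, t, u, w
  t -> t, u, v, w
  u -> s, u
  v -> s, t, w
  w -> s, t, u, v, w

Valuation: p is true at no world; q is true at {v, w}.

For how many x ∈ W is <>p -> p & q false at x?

0

s: <>p is F, p & q is F. ✓
t: <>p is F, p & q is F. ✓
u: <>p is F, p & q is F. ✓
v: <>p is F, p & q is F. ✓
w: <>p is F, p & q is F. ✓
Satisfying worlds: {s, t, u, v, w}.
So <>p -> p & q fails at the other 0 worlds.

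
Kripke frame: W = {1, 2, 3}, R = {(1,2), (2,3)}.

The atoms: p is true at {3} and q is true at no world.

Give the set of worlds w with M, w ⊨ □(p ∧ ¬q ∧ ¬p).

1: successors {2}; p ∧ ¬q ∧ ¬p there: 2:F. ✗
2: successors {3}; p ∧ ¬q ∧ ¬p there: 3:F. ✗
3: no successors, so □(p ∧ ¬q ∧ ¬p) holds vacuously. ✓

{3}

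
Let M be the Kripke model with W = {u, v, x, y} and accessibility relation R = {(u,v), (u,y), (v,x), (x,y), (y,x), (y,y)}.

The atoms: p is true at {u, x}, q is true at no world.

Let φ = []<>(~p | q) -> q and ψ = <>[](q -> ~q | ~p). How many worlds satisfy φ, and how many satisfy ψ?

For []<>(~p | q) -> q:
u: []<>(~p | q) is F, q is F. ✓
v: []<>(~p | q) is T, q is F. ✗
x: []<>(~p | q) is T, q is F. ✗
y: []<>(~p | q) is T, q is F. ✗
— 1 world.
For <>[](q -> ~q | ~p):
u: successors {v, y}; [](q -> ~q | ~p) there: v:T, y:T. ✓
v: successors {x}; [](q -> ~q | ~p) there: x:T. ✓
x: successors {y}; [](q -> ~q | ~p) there: y:T. ✓
y: successors {x, y}; [](q -> ~q | ~p) there: x:T, y:T. ✓
— 4 worlds.

1 and 4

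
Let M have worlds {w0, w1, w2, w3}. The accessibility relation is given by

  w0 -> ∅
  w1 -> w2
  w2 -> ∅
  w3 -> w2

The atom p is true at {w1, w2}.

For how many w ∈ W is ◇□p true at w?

2

w0: no successors, so ◇□p fails. ✗
w1: successors {w2}; □p there: w2:T. ✓
w2: no successors, so ◇□p fails. ✗
w3: successors {w2}; □p there: w2:T. ✓
Satisfying worlds: {w1, w3}.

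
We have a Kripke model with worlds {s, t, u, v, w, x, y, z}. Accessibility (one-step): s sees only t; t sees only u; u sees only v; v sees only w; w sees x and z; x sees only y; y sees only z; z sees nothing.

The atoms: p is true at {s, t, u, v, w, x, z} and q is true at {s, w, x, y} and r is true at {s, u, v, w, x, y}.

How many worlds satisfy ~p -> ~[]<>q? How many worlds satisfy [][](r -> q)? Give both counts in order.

For ~p -> ~[]<>q:
s: ~p is F, ~[]<>q is T. ✓
t: ~p is F, ~[]<>q is T. ✓
u: ~p is F, ~[]<>q is F. ✓
v: ~p is F, ~[]<>q is F. ✓
w: ~p is F, ~[]<>q is T. ✓
x: ~p is F, ~[]<>q is T. ✓
y: ~p is T, ~[]<>q is T. ✓
z: ~p is F, ~[]<>q is F. ✓
— 8 worlds.
For [][](r -> q):
s: successors {t}; [](r -> q) there: t:F. ✗
t: successors {u}; [](r -> q) there: u:F. ✗
u: successors {v}; [](r -> q) there: v:T. ✓
v: successors {w}; [](r -> q) there: w:T. ✓
w: successors {x, z}; [](r -> q) there: x:T, z:T. ✓
x: successors {y}; [](r -> q) there: y:T. ✓
y: successors {z}; [](r -> q) there: z:T. ✓
z: no successors, so [][](r -> q) holds vacuously. ✓
— 6 worlds.

8 and 6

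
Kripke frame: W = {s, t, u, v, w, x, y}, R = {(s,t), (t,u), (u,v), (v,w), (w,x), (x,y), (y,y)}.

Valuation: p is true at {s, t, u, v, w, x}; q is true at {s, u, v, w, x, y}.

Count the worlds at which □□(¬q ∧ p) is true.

s: successors {t}; □(¬q ∧ p) there: t:F. ✗
t: successors {u}; □(¬q ∧ p) there: u:F. ✗
u: successors {v}; □(¬q ∧ p) there: v:F. ✗
v: successors {w}; □(¬q ∧ p) there: w:F. ✗
w: successors {x}; □(¬q ∧ p) there: x:F. ✗
x: successors {y}; □(¬q ∧ p) there: y:F. ✗
y: successors {y}; □(¬q ∧ p) there: y:F. ✗
Satisfying worlds: ∅.

0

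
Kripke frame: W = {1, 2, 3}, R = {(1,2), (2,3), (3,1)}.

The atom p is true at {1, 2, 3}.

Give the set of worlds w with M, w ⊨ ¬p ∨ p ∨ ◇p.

1: ¬p is F, p ∨ ◇p is T. ✓
2: ¬p is F, p ∨ ◇p is T. ✓
3: ¬p is F, p ∨ ◇p is T. ✓

{1, 2, 3}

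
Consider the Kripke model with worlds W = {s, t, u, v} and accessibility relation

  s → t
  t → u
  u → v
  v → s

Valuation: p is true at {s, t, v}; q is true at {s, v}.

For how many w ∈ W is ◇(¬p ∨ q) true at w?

s: successors {t}; ¬p ∨ q there: t:F. ✗
t: successors {u}; ¬p ∨ q there: u:T. ✓
u: successors {v}; ¬p ∨ q there: v:T. ✓
v: successors {s}; ¬p ∨ q there: s:T. ✓
Satisfying worlds: {t, u, v}.

3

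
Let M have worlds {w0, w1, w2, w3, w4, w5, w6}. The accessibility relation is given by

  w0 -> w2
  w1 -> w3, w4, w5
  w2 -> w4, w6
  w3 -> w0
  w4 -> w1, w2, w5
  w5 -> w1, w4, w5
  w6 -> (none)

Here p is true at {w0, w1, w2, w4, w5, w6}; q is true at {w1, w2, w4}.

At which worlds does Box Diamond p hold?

w0: successors {w2}; Diamond p there: w2:T. ✓
w1: successors {w3, w4, w5}; Diamond p there: w3:T, w4:T, w5:T. ✓
w2: successors {w4, w6}; Diamond p there: w4:T, w6:F. ✗
w3: successors {w0}; Diamond p there: w0:T. ✓
w4: successors {w1, w2, w5}; Diamond p there: w1:T, w2:T, w5:T. ✓
w5: successors {w1, w4, w5}; Diamond p there: w1:T, w4:T, w5:T. ✓
w6: no successors, so Box Diamond p holds vacuously. ✓

{w0, w1, w3, w4, w5, w6}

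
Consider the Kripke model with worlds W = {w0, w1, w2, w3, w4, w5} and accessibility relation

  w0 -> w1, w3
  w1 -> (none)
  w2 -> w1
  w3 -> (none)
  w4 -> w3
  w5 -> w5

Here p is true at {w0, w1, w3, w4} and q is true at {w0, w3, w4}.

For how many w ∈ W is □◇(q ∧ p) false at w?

4

w0: successors {w1, w3}; ◇(q ∧ p) there: w1:F, w3:F. ✗
w1: no successors, so □◇(q ∧ p) holds vacuously. ✓
w2: successors {w1}; ◇(q ∧ p) there: w1:F. ✗
w3: no successors, so □◇(q ∧ p) holds vacuously. ✓
w4: successors {w3}; ◇(q ∧ p) there: w3:F. ✗
w5: successors {w5}; ◇(q ∧ p) there: w5:F. ✗
Satisfying worlds: {w1, w3}.
So □◇(q ∧ p) fails at the other 4 worlds.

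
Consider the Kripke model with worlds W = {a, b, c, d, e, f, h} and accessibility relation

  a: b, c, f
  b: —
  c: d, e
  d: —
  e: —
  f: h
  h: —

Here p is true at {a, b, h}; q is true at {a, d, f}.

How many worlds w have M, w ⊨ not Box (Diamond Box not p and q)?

3

a: Box (Diamond Box not p and q) is F. ✓
b: Box (Diamond Box not p and q) is T. ✗
c: Box (Diamond Box not p and q) is F. ✓
d: Box (Diamond Box not p and q) is T. ✗
e: Box (Diamond Box not p and q) is T. ✗
f: Box (Diamond Box not p and q) is F. ✓
h: Box (Diamond Box not p and q) is T. ✗
Satisfying worlds: {a, c, f}.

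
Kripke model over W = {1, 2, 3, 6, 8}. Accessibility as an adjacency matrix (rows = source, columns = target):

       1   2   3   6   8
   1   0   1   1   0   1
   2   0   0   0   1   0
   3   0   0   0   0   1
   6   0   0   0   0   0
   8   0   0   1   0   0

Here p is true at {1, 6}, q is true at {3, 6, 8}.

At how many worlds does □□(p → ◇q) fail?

1

1: successors {2, 3, 8}; □(p → ◇q) there: 2:F, 3:T, 8:T. ✗
2: successors {6}; □(p → ◇q) there: 6:T. ✓
3: successors {8}; □(p → ◇q) there: 8:T. ✓
6: no successors, so □□(p → ◇q) holds vacuously. ✓
8: successors {3}; □(p → ◇q) there: 3:T. ✓
Satisfying worlds: {2, 3, 6, 8}.
So □□(p → ◇q) fails at the other 1 world.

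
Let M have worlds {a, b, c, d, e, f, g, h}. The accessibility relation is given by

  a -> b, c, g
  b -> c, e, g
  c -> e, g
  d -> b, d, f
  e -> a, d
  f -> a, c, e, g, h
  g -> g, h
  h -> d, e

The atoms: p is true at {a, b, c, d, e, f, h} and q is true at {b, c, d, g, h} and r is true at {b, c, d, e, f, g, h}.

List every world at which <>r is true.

a: successors {b, c, g}; r there: b:T, c:T, g:T. ✓
b: successors {c, e, g}; r there: c:T, e:T, g:T. ✓
c: successors {e, g}; r there: e:T, g:T. ✓
d: successors {b, d, f}; r there: b:T, d:T, f:T. ✓
e: successors {a, d}; r there: a:F, d:T. ✓
f: successors {a, c, e, g, h}; r there: a:F, c:T, e:T, g:T, h:T. ✓
g: successors {g, h}; r there: g:T, h:T. ✓
h: successors {d, e}; r there: d:T, e:T. ✓

{a, b, c, d, e, f, g, h}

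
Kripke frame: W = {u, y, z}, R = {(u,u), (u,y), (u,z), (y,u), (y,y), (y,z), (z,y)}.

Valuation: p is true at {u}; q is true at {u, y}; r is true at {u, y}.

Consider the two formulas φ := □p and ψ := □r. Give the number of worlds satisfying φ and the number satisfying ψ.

For □p:
u: successors {u, y, z}; p there: u:T, y:F, z:F. ✗
y: successors {u, y, z}; p there: u:T, y:F, z:F. ✗
z: successors {y}; p there: y:F. ✗
— 0 worlds.
For □r:
u: successors {u, y, z}; r there: u:T, y:T, z:F. ✗
y: successors {u, y, z}; r there: u:T, y:T, z:F. ✗
z: successors {y}; r there: y:T. ✓
— 1 world.

0 and 1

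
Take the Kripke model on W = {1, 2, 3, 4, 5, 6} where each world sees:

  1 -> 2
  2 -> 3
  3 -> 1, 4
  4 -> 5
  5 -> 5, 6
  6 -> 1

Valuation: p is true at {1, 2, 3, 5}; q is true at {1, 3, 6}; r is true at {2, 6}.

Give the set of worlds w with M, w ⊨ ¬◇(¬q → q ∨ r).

1: ◇(¬q → q ∨ r) is T. ✗
2: ◇(¬q → q ∨ r) is T. ✗
3: ◇(¬q → q ∨ r) is T. ✗
4: ◇(¬q → q ∨ r) is F. ✓
5: ◇(¬q → q ∨ r) is T. ✗
6: ◇(¬q → q ∨ r) is T. ✗

{4}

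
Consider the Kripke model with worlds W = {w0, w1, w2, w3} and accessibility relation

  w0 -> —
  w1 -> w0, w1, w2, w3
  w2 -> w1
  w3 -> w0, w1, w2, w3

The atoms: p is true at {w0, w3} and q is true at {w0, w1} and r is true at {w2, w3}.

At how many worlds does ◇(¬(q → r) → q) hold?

3

w0: no successors, so ◇(¬(q → r) → q) fails. ✗
w1: successors {w0, w1, w2, w3}; ¬(q → r) → q there: w0:T, w1:T, w2:T, w3:T. ✓
w2: successors {w1}; ¬(q → r) → q there: w1:T. ✓
w3: successors {w0, w1, w2, w3}; ¬(q → r) → q there: w0:T, w1:T, w2:T, w3:T. ✓
Satisfying worlds: {w1, w2, w3}.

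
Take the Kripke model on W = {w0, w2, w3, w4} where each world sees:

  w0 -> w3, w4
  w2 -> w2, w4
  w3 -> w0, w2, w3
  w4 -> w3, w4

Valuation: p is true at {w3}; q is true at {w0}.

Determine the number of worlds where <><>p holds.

4

w0: successors {w3, w4}; <>p there: w3:T, w4:T. ✓
w2: successors {w2, w4}; <>p there: w2:F, w4:T. ✓
w3: successors {w0, w2, w3}; <>p there: w0:T, w2:F, w3:T. ✓
w4: successors {w3, w4}; <>p there: w3:T, w4:T. ✓
Satisfying worlds: {w0, w2, w3, w4}.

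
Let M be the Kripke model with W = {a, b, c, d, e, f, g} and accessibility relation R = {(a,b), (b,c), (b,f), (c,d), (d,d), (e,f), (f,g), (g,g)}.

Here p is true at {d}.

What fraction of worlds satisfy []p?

a: successors {b}; p there: b:F. ✗
b: successors {c, f}; p there: c:F, f:F. ✗
c: successors {d}; p there: d:T. ✓
d: successors {d}; p there: d:T. ✓
e: successors {f}; p there: f:F. ✗
f: successors {g}; p there: g:F. ✗
g: successors {g}; p there: g:F. ✗
That's 2 of 7 worlds, so 2/7.

2/7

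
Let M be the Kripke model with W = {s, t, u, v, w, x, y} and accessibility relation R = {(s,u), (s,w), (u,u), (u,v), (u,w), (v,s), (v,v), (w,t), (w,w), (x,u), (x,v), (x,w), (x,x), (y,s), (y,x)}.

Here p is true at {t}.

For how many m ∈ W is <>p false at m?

s: successors {u, w}; p there: u:F, w:F. ✗
t: no successors, so <>p fails. ✗
u: successors {u, v, w}; p there: u:F, v:F, w:F. ✗
v: successors {s, v}; p there: s:F, v:F. ✗
w: successors {t, w}; p there: t:T, w:F. ✓
x: successors {u, v, w, x}; p there: u:F, v:F, w:F, x:F. ✗
y: successors {s, x}; p there: s:F, x:F. ✗
Satisfying worlds: {w}.
So <>p fails at the other 6 worlds.

6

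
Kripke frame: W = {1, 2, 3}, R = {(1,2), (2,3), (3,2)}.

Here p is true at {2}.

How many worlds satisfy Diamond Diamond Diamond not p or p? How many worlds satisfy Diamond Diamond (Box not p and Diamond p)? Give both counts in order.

1 and 0

For Diamond Diamond Diamond not p or p:
1: Diamond Diamond Diamond not p is F, p is F. ✗
2: Diamond Diamond Diamond not p is T, p is T. ✓
3: Diamond Diamond Diamond not p is F, p is F. ✗
— 1 world.
For Diamond Diamond (Box not p and Diamond p):
1: successors {2}; Diamond (Box not p and Diamond p) there: 2:F. ✗
2: successors {3}; Diamond (Box not p and Diamond p) there: 3:F. ✗
3: successors {2}; Diamond (Box not p and Diamond p) there: 2:F. ✗
— 0 worlds.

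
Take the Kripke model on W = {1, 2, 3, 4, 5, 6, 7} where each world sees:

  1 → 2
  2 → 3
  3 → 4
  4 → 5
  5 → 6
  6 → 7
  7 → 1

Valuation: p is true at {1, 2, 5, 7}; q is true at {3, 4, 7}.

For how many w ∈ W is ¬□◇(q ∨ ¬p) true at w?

1: □◇(q ∨ ¬p) is T. ✗
2: □◇(q ∨ ¬p) is T. ✗
3: □◇(q ∨ ¬p) is F. ✓
4: □◇(q ∨ ¬p) is T. ✗
5: □◇(q ∨ ¬p) is T. ✗
6: □◇(q ∨ ¬p) is F. ✓
7: □◇(q ∨ ¬p) is F. ✓
Satisfying worlds: {3, 6, 7}.

3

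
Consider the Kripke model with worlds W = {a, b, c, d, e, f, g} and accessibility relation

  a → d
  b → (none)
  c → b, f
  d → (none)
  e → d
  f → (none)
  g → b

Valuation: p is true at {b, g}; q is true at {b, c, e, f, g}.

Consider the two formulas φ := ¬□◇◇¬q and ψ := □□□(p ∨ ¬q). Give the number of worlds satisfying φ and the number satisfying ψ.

4 and 7

For ¬□◇◇¬q:
a: □◇◇¬q is F. ✓
b: □◇◇¬q is T. ✗
c: □◇◇¬q is F. ✓
d: □◇◇¬q is T. ✗
e: □◇◇¬q is F. ✓
f: □◇◇¬q is T. ✗
g: □◇◇¬q is F. ✓
— 4 worlds.
For □□□(p ∨ ¬q):
a: successors {d}; □□(p ∨ ¬q) there: d:T. ✓
b: no successors, so □□□(p ∨ ¬q) holds vacuously. ✓
c: successors {b, f}; □□(p ∨ ¬q) there: b:T, f:T. ✓
d: no successors, so □□□(p ∨ ¬q) holds vacuously. ✓
e: successors {d}; □□(p ∨ ¬q) there: d:T. ✓
f: no successors, so □□□(p ∨ ¬q) holds vacuously. ✓
g: successors {b}; □□(p ∨ ¬q) there: b:T. ✓
— 7 worlds.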